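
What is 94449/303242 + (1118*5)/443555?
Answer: 8717689795/26900901062 ≈ 0.32407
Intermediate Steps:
94449/303242 + (1118*5)/443555 = 94449*(1/303242) + 5590*(1/443555) = 94449/303242 + 1118/88711 = 8717689795/26900901062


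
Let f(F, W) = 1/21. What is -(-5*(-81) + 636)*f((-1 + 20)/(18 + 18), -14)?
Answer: -347/7 ≈ -49.571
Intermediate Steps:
f(F, W) = 1/21
-(-5*(-81) + 636)*f((-1 + 20)/(18 + 18), -14) = -(-5*(-81) + 636)/21 = -(405 + 636)/21 = -1041/21 = -1*347/7 = -347/7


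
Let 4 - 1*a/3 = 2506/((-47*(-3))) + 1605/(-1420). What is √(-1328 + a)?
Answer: I*√60841555507/6674 ≈ 36.958*I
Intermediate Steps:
a = -506267/13348 (a = 12 - 3*(2506/((-47*(-3))) + 1605/(-1420)) = 12 - 3*(2506/141 + 1605*(-1/1420)) = 12 - 3*(2506*(1/141) - 321/284) = 12 - 3*(2506/141 - 321/284) = 12 - 3*666443/40044 = 12 - 666443/13348 = -506267/13348 ≈ -37.928)
√(-1328 + a) = √(-1328 - 506267/13348) = √(-18232411/13348) = I*√60841555507/6674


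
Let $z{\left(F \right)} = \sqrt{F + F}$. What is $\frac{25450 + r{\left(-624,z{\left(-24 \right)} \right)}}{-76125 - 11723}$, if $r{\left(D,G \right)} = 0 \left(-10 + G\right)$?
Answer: $- \frac{12725}{43924} \approx -0.2897$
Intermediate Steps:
$z{\left(F \right)} = \sqrt{2} \sqrt{F}$ ($z{\left(F \right)} = \sqrt{2 F} = \sqrt{2} \sqrt{F}$)
$r{\left(D,G \right)} = 0$
$\frac{25450 + r{\left(-624,z{\left(-24 \right)} \right)}}{-76125 - 11723} = \frac{25450 + 0}{-76125 - 11723} = \frac{25450}{-87848} = 25450 \left(- \frac{1}{87848}\right) = - \frac{12725}{43924}$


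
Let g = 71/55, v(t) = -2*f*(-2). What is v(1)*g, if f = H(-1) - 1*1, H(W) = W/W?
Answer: 0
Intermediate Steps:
H(W) = 1
f = 0 (f = 1 - 1*1 = 1 - 1 = 0)
v(t) = 0 (v(t) = -2*0*(-2) = 0*(-2) = 0)
g = 71/55 (g = 71*(1/55) = 71/55 ≈ 1.2909)
v(1)*g = 0*(71/55) = 0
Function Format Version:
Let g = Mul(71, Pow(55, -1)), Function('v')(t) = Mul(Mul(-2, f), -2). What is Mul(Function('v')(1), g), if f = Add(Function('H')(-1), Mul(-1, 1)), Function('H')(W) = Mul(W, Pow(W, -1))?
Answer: 0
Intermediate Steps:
Function('H')(W) = 1
f = 0 (f = Add(1, Mul(-1, 1)) = Add(1, -1) = 0)
Function('v')(t) = 0 (Function('v')(t) = Mul(Mul(-2, 0), -2) = Mul(0, -2) = 0)
g = Rational(71, 55) (g = Mul(71, Rational(1, 55)) = Rational(71, 55) ≈ 1.2909)
Mul(Function('v')(1), g) = Mul(0, Rational(71, 55)) = 0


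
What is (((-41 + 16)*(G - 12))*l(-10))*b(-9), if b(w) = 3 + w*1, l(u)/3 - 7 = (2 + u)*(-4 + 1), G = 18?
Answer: 83700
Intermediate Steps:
l(u) = 3 - 9*u (l(u) = 21 + 3*((2 + u)*(-4 + 1)) = 21 + 3*((2 + u)*(-3)) = 21 + 3*(-6 - 3*u) = 21 + (-18 - 9*u) = 3 - 9*u)
b(w) = 3 + w
(((-41 + 16)*(G - 12))*l(-10))*b(-9) = (((-41 + 16)*(18 - 12))*(3 - 9*(-10)))*(3 - 9) = ((-25*6)*(3 + 90))*(-6) = -150*93*(-6) = -13950*(-6) = 83700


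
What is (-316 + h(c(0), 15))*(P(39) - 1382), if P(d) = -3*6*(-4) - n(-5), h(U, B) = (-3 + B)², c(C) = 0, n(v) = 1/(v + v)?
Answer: 1126514/5 ≈ 2.2530e+5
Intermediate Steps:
n(v) = 1/(2*v)
P(d) = 721/10 (P(d) = -3*6*(-4) - 1/(2*(-5)) = -18*(-4) - (-1)/(2*5) = 72 - 1*(-⅒) = 72 + ⅒ = 721/10)
(-316 + h(c(0), 15))*(P(39) - 1382) = (-316 + (-3 + 15)²)*(721/10 - 1382) = (-316 + 12²)*(-13099/10) = (-316 + 144)*(-13099/10) = -172*(-13099/10) = 1126514/5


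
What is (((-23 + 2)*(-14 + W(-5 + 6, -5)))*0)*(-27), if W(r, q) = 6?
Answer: 0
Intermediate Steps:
(((-23 + 2)*(-14 + W(-5 + 6, -5)))*0)*(-27) = (((-23 + 2)*(-14 + 6))*0)*(-27) = (-21*(-8)*0)*(-27) = (168*0)*(-27) = 0*(-27) = 0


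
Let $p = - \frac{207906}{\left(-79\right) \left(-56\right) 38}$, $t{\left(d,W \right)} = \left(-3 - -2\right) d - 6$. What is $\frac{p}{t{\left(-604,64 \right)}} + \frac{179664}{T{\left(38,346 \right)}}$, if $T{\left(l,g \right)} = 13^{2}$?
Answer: $\frac{694683159075}{653451344} \approx 1063.1$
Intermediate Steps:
$t{\left(d,W \right)} = -6 - d$ ($t{\left(d,W \right)} = \left(-3 + 2\right) d - 6 = - d - 6 = -6 - d$)
$p = - \frac{103953}{84056}$ ($p = - \frac{207906}{4424 \cdot 38} = - \frac{207906}{168112} = \left(-207906\right) \frac{1}{168112} = - \frac{103953}{84056} \approx -1.2367$)
$T{\left(l,g \right)} = 169$
$\frac{p}{t{\left(-604,64 \right)}} + \frac{179664}{T{\left(38,346 \right)}} = - \frac{103953}{84056 \left(-6 - -604\right)} + \frac{179664}{169} = - \frac{103953}{84056 \left(-6 + 604\right)} + 179664 \cdot \frac{1}{169} = - \frac{103953}{84056 \cdot 598} + \frac{179664}{169} = \left(- \frac{103953}{84056}\right) \frac{1}{598} + \frac{179664}{169} = - \frac{103953}{50265488} + \frac{179664}{169} = \frac{694683159075}{653451344}$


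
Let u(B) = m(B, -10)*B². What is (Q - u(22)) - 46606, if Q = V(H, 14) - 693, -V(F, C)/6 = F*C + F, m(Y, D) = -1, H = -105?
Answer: -37365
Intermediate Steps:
V(F, C) = -6*F - 6*C*F (V(F, C) = -6*(F*C + F) = -6*(C*F + F) = -6*(F + C*F) = -6*F - 6*C*F)
u(B) = -B²
Q = 8757 (Q = -6*(-105)*(1 + 14) - 693 = -6*(-105)*15 - 693 = 9450 - 693 = 8757)
(Q - u(22)) - 46606 = (8757 - (-1)*22²) - 46606 = (8757 - (-1)*484) - 46606 = (8757 - 1*(-484)) - 46606 = (8757 + 484) - 46606 = 9241 - 46606 = -37365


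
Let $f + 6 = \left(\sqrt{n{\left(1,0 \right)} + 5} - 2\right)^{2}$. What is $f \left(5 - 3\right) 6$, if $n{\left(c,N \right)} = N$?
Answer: $36 - 48 \sqrt{5} \approx -71.331$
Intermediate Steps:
$f = -6 + \left(-2 + \sqrt{5}\right)^{2}$ ($f = -6 + \left(\sqrt{0 + 5} - 2\right)^{2} = -6 + \left(\sqrt{5} - 2\right)^{2} = -6 + \left(-2 + \sqrt{5}\right)^{2} \approx -5.9443$)
$f \left(5 - 3\right) 6 = \left(3 - 4 \sqrt{5}\right) \left(5 - 3\right) 6 = \left(3 - 4 \sqrt{5}\right) 2 \cdot 6 = \left(3 - 4 \sqrt{5}\right) 12 = 36 - 48 \sqrt{5}$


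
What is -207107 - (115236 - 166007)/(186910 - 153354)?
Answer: -6949631721/33556 ≈ -2.0711e+5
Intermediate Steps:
-207107 - (115236 - 166007)/(186910 - 153354) = -207107 - (-50771)/33556 = -207107 - 1*(-50771/33556) = -207107 + 50771/33556 = -6949631721/33556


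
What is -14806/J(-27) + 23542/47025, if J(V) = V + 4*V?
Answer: 15542896/141075 ≈ 110.17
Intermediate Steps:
J(V) = 5*V
-14806/J(-27) + 23542/47025 = -14806/(5*(-27)) + 23542/47025 = -14806/(-135) + 23542*(1/47025) = -14806*(-1/135) + 23542/47025 = 14806/135 + 23542/47025 = 15542896/141075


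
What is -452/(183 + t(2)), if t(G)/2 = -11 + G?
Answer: -452/165 ≈ -2.7394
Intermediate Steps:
t(G) = -22 + 2*G (t(G) = 2*(-11 + G) = -22 + 2*G)
-452/(183 + t(2)) = -452/(183 + (-22 + 2*2)) = -452/(183 + (-22 + 4)) = -452/(183 - 18) = -452/165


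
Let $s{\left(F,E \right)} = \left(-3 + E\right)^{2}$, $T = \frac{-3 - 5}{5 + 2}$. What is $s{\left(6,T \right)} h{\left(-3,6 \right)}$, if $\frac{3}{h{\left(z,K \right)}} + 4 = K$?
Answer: $\frac{2523}{98} \approx 25.745$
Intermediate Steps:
$T = - \frac{8}{7} \approx -1.1429$
$h{\left(z,K \right)} = \frac{3}{-4 + K}$
$s{\left(6,T \right)} h{\left(-3,6 \right)} = \left(-3 - \frac{8}{7}\right)^{2} \frac{3}{-4 + 6} = \left(- \frac{29}{7}\right)^{2} \cdot \frac{3}{2} = \frac{841 \cdot 3 \cdot \frac{1}{2}}{49} = \frac{841}{49} \cdot \frac{3}{2} = \frac{2523}{98}$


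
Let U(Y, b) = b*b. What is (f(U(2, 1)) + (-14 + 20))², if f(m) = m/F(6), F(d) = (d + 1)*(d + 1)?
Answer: 87025/2401 ≈ 36.245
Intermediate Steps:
F(d) = (1 + d)² (F(d) = (1 + d)*(1 + d) = (1 + d)²)
U(Y, b) = b²
f(m) = m/49 (f(m) = m/((1 + 6)²) = m/(7²) = m/49)
(f(U(2, 1)) + (-14 + 20))² = ((1/49)*1² + (-14 + 20))² = ((1/49)*1 + 6)² = (1/49 + 6)² = (295/49)² = 87025/2401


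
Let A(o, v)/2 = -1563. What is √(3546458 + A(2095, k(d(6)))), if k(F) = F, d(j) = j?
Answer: 2*√885833 ≈ 1882.4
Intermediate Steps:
A(o, v) = -3126 (A(o, v) = 2*(-1563) = -3126)
√(3546458 + A(2095, k(d(6)))) = √(3546458 - 3126) = √3543332 = 2*√885833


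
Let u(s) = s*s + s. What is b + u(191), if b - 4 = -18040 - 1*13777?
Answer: 4859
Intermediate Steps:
b = -31813 (b = 4 + (-18040 - 1*13777) = 4 + (-18040 - 13777) = 4 - 31817 = -31813)
u(s) = s + s² (u(s) = s² + s = s + s²)
b + u(191) = -31813 + 191*(1 + 191) = -31813 + 191*192 = -31813 + 36672 = 4859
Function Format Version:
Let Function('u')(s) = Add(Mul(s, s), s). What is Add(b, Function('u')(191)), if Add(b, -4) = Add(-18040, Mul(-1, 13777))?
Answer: 4859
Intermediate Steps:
b = -31813 (b = Add(4, Add(-18040, Mul(-1, 13777))) = Add(4, Add(-18040, -13777)) = Add(4, -31817) = -31813)
Function('u')(s) = Add(s, Pow(s, 2)) (Function('u')(s) = Add(Pow(s, 2), s) = Add(s, Pow(s, 2)))
Add(b, Function('u')(191)) = Add(-31813, Mul(191, Add(1, 191))) = Add(-31813, Mul(191, 192)) = Add(-31813, 36672) = 4859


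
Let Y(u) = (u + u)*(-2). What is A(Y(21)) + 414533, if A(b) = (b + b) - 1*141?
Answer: 414224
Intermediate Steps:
Y(u) = -4*u (Y(u) = (2*u)*(-2) = -4*u)
A(b) = -141 + 2*b (A(b) = 2*b - 141 = -141 + 2*b)
A(Y(21)) + 414533 = (-141 + 2*(-4*21)) + 414533 = (-141 + 2*(-84)) + 414533 = (-141 - 168) + 414533 = -309 + 414533 = 414224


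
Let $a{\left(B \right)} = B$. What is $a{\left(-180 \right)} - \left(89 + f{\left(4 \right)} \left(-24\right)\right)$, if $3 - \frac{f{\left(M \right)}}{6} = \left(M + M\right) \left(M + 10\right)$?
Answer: $-15965$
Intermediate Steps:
$f{\left(M \right)} = 18 - 12 M \left(10 + M\right)$ ($f{\left(M \right)} = 18 - 6 \left(M + M\right) \left(M + 10\right) = 18 - 6 \cdot 2 M \left(10 + M\right) = 18 - 12 M \left(10 + M\right)$)
$a{\left(-180 \right)} - \left(89 + f{\left(4 \right)} \left(-24\right)\right) = -180 - \left(89 + \left(18 - 480 - 12 \cdot 4^{2}\right) \left(-24\right)\right) = -180 - \left(89 + \left(18 - 480 - 192\right) \left(-24\right)\right) = -180 - \left(89 - -15696\right) = -180 - \left(89 + 15696\right) = -180 - 15785 = -15965$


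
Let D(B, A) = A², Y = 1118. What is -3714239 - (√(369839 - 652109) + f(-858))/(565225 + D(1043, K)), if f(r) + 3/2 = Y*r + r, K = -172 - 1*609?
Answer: -8729841426701/2350372 - 97*I*√30/1175186 ≈ -3.7142e+6 - 0.00045209*I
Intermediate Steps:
K = -781 (K = -172 - 609 = -781)
f(r) = -3/2 + 1119*r (f(r) = -3/2 + (1118*r + r) = -3/2 + 1119*r)
-3714239 - (√(369839 - 652109) + f(-858))/(565225 + D(1043, K)) = -3714239 - (√(369839 - 652109) + (-3/2 + 1119*(-858)))/(565225 + (-781)²) = -3714239 - (√(-282270) + (-3/2 - 960102))/(565225 + 609961) = -3714239 - (97*I*√30 - 1920207/2)/1175186 = -3714239 - (-1920207/2 + 97*I*√30)/1175186 = -3714239 - (-1920207/2350372 + 97*I*√30/1175186) = -3714239 + (1920207/2350372 - 97*I*√30/1175186) = -8729841426701/2350372 - 97*I*√30/1175186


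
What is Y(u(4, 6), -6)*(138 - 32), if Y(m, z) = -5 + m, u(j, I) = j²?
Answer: 1166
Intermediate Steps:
Y(u(4, 6), -6)*(138 - 32) = (-5 + 4²)*(138 - 32) = (-5 + 16)*106 = 11*106 = 1166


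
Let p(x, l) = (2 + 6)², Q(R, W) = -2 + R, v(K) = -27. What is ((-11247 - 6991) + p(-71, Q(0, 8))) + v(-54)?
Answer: -18201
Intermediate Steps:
p(x, l) = 64 (p(x, l) = 8² = 64)
((-11247 - 6991) + p(-71, Q(0, 8))) + v(-54) = ((-11247 - 6991) + 64) - 27 = (-18238 + 64) - 27 = -18174 - 27 = -18201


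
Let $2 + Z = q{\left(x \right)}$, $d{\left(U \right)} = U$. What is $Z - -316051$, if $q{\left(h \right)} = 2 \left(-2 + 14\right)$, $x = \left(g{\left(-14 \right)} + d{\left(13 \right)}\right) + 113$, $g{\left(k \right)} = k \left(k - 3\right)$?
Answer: $316073$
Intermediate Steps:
$g{\left(k \right)} = k \left(-3 + k\right)$
$x = 364$ ($x = \left(- 14 \left(-3 - 14\right) + 13\right) + 113 = \left(\left(-14\right) \left(-17\right) + 13\right) + 113 = \left(238 + 13\right) + 113 = 251 + 113 = 364$)
$q{\left(h \right)} = 24$ ($q{\left(h \right)} = 2 \cdot 12 = 24$)
$Z = 22$ ($Z = -2 + 24 = 22$)
$Z - -316051 = 22 - -316051 = 22 + 316051 = 316073$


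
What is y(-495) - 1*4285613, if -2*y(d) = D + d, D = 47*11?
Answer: -4285624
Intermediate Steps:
D = 517
y(d) = -517/2 - d/2 (y(d) = -(517 + d)/2 = -517/2 - d/2)
y(-495) - 1*4285613 = (-517/2 - 1/2*(-495)) - 1*4285613 = (-517/2 + 495/2) - 4285613 = -11 - 4285613 = -4285624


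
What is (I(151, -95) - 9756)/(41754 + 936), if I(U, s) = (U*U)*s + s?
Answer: -1087973/21345 ≈ -50.971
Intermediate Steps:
I(U, s) = s + s*U² (I(U, s) = U²*s + s = s*U² + s = s + s*U²)
(I(151, -95) - 9756)/(41754 + 936) = (-95*(1 + 151²) - 9756)/(41754 + 936) = (-95*(1 + 22801) - 9756)/42690 = (-95*22802 - 9756)*(1/42690) = (-2166190 - 9756)*(1/42690) = -2175946*1/42690 = -1087973/21345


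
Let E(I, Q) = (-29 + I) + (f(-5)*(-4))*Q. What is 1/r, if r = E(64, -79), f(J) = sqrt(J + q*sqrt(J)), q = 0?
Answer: 7/100101 - 316*I*sqrt(5)/500505 ≈ 6.9929e-5 - 0.0014118*I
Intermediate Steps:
f(J) = sqrt(J) (f(J) = sqrt(J + 0*sqrt(J)) = sqrt(J + 0) = sqrt(J))
E(I, Q) = -29 + I - 4*I*Q*sqrt(5) (E(I, Q) = (-29 + I) + (sqrt(-5)*(-4))*Q = (-29 + I) + ((I*sqrt(5))*(-4))*Q = (-29 + I) + (-4*I*sqrt(5))*Q = (-29 + I) - 4*I*Q*sqrt(5) = -29 + I - 4*I*Q*sqrt(5))
r = 35 + 316*I*sqrt(5) (r = -29 + 64 - 4*I*(-79)*sqrt(5) = -29 + 64 + 316*I*sqrt(5) = 35 + 316*I*sqrt(5) ≈ 35.0 + 706.6*I)
1/r = 1/(35 + 316*I*sqrt(5))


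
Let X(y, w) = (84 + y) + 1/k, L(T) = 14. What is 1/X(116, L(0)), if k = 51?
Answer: 51/10201 ≈ 0.0049995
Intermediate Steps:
X(y, w) = 4285/51 + y (X(y, w) = (84 + y) + 1/51 = 4285/51 + y)
1/X(116, L(0)) = 1/(4285/51 + 116) = 1/(10201/51) = 51/10201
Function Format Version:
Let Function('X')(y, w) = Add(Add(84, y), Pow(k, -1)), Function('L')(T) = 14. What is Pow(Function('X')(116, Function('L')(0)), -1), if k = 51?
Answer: Rational(51, 10201) ≈ 0.0049995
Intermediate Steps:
Function('X')(y, w) = Add(Rational(4285, 51), y) (Function('X')(y, w) = Add(Add(84, y), Pow(51, -1)) = Add(Add(84, y), Rational(1, 51)) = Add(Rational(4285, 51), y))
Pow(Function('X')(116, Function('L')(0)), -1) = Pow(Add(Rational(4285, 51), 116), -1) = Pow(Rational(10201, 51), -1) = Rational(51, 10201)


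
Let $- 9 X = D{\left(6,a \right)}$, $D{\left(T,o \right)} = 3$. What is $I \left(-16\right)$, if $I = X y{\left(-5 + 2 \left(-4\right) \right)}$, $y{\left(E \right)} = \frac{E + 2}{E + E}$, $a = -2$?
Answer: $\frac{88}{39} \approx 2.2564$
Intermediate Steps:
$y{\left(E \right)} = \frac{2 + E}{2 E}$
$X = - \frac{1}{3}$ ($X = \left(- \frac{1}{9}\right) 3 = - \frac{1}{3} \approx -0.33333$)
$I = - \frac{11}{78}$ ($I = - \frac{\frac{1}{2} \frac{1}{-5 + 2 \left(-4\right)} \left(2 + \left(-5 + 2 \left(-4\right)\right)\right)}{3} = - \frac{\frac{1}{2} \frac{1}{-5 - 8} \left(2 - 13\right)}{3} = - \frac{\frac{1}{2} \frac{1}{-13} \left(2 - 13\right)}{3} = - \frac{\frac{1}{2} \left(- \frac{1}{13}\right) \left(-11\right)}{3} = \left(- \frac{1}{3}\right) \frac{11}{26} = - \frac{11}{78} \approx -0.14103$)
$I \left(-16\right) = \left(- \frac{11}{78}\right) \left(-16\right) = \frac{88}{39}$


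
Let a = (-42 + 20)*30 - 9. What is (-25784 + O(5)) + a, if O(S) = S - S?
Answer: -26453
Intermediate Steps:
a = -669 (a = -22*30 - 9 = -660 - 9 = -669)
O(S) = 0
(-25784 + O(5)) + a = (-25784 + 0) - 669 = -25784 - 669 = -26453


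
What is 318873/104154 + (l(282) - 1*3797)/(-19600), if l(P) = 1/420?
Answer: 465176830301/142899288000 ≈ 3.2553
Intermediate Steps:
l(P) = 1/420
318873/104154 + (l(282) - 1*3797)/(-19600) = 318873/104154 + (1/420 - 1*3797)/(-19600) = 318873*(1/104154) + (1/420 - 3797)*(-1/19600) = 106291/34718 - 1594739/420*(-1/19600) = 106291/34718 + 1594739/8232000 = 465176830301/142899288000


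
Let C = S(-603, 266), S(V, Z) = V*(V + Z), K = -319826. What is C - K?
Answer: 523037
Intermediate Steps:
C = 203211 (C = -603*(-603 + 266) = -603*(-337) = 203211)
C - K = 203211 - 1*(-319826) = 203211 + 319826 = 523037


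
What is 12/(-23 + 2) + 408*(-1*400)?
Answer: -1142404/7 ≈ -1.6320e+5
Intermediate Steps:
12/(-23 + 2) + 408*(-1*400) = 12/(-21) + 408*(-400) = -1/21*12 - 163200 = -4/7 - 163200 = -1142404/7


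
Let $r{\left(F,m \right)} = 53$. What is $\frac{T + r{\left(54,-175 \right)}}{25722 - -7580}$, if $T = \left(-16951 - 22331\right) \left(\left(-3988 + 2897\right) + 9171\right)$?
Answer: $- \frac{317398507}{33302} \approx -9530.9$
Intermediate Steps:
$T = -317398560$ ($T = - 39282 \left(-1091 + 9171\right) = \left(-39282\right) 8080 = -317398560$)
$\frac{T + r{\left(54,-175 \right)}}{25722 - -7580} = \frac{-317398560 + 53}{25722 - -7580} = - \frac{317398507}{25722 + \left(-64 + 7644\right)} = - \frac{317398507}{25722 + 7580} = - \frac{317398507}{33302}$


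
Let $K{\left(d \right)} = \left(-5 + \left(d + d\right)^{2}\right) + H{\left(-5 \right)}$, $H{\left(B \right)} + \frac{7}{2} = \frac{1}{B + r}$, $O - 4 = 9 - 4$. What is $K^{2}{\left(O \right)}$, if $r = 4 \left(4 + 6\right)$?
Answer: $\frac{487835569}{4900} \approx 99558.0$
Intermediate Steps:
$r = 40$ ($r = 4 \cdot 10 = 40$)
$O = 9$ ($O = 4 + \left(9 - 4\right) = 4 + 5 = 9$)
$H{\left(B \right)} = - \frac{7}{2} + \frac{1}{40 + B}$ ($H{\left(B \right)} = - \frac{7}{2} + \frac{1}{B + 40} = - \frac{7}{2} + \frac{1}{40 + B}$)
$K{\left(d \right)} = - \frac{593}{70} + 4 d^{2}$ ($K{\left(d \right)} = \left(-5 + \left(d + d\right)^{2}\right) + \frac{-278 - -35}{2 \left(40 - 5\right)} = \left(-5 + \left(2 d\right)^{2}\right) + \frac{-278 + 35}{2 \cdot 35} = \left(-5 + 4 d^{2}\right) + \frac{1}{2} \cdot \frac{1}{35} \left(-243\right) = \left(-5 + 4 d^{2}\right) - \frac{243}{70} = - \frac{593}{70} + 4 d^{2}$)
$K^{2}{\left(O \right)} = \left(- \frac{593}{70} + 4 \cdot 9^{2}\right)^{2} = \left(- \frac{593}{70} + 4 \cdot 81\right)^{2} = \left(- \frac{593}{70} + 324\right)^{2} = \left(\frac{22087}{70}\right)^{2} = \frac{487835569}{4900}$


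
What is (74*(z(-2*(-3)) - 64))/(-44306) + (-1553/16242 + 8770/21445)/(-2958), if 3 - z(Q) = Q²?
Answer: 739065837283153/4564847459216412 ≈ 0.16190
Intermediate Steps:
z(Q) = 3 - Q²
(74*(z(-2*(-3)) - 64))/(-44306) + (-1553/16242 + 8770/21445)/(-2958) = (74*((3 - (-2*(-3))²) - 64))/(-44306) + (-1553/16242 + 8770/21445)/(-2958) = (74*((3 - 1*6²) - 64))*(-1/44306) + (-1553*1/16242 + 8770*(1/21445))*(-1/2958) = (74*((3 - 1*36) - 64))*(-1/44306) + (-1553/16242 + 1754/4289)*(-1/2958) = (74*((3 - 36) - 64))*(-1/44306) + (21827651/69661938)*(-1/2958) = (74*(-33 - 64))*(-1/44306) - 21827651/206060012604 = (74*(-97))*(-1/44306) - 21827651/206060012604 = -7178*(-1/44306) - 21827651/206060012604 = 3589/22153 - 21827651/206060012604 = 739065837283153/4564847459216412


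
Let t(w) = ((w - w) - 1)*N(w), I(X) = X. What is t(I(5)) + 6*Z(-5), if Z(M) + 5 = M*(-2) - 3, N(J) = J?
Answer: 7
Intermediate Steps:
t(w) = -w (t(w) = ((w - w) - 1)*w = (0 - 1)*w = -w)
Z(M) = -8 - 2*M (Z(M) = -5 + (M*(-2) - 3) = -5 + (-2*M - 3) = -5 + (-3 - 2*M) = -8 - 2*M)
t(I(5)) + 6*Z(-5) = -1*5 + 6*(-8 - 2*(-5)) = -5 + 6*(-8 + 10) = -5 + 6*2 = -5 + 12 = 7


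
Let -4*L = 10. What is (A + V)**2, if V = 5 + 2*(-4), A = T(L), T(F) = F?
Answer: 121/4 ≈ 30.250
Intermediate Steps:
L = -5/2 (L = -1/4*10 = -5/2 ≈ -2.5000)
A = -5/2 ≈ -2.5000
V = -3 (V = 5 - 8 = -3)
(A + V)**2 = (-5/2 - 3)**2 = (-11/2)**2 = 121/4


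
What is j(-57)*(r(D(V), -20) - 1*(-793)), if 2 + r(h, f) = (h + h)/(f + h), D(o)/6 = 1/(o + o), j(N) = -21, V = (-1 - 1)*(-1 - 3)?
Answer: -2607801/157 ≈ -16610.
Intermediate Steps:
V = 8 (V = -2*(-4) = 8)
D(o) = 3/o (D(o) = 6/(o + o) = 6/((2*o)) = 6*(1/(2*o)) = 3/o)
r(h, f) = -2 + 2*h/(f + h) (r(h, f) = -2 + (h + h)/(f + h) = -2 + (2*h)/(f + h) = -2 + 2*h/(f + h))
j(-57)*(r(D(V), -20) - 1*(-793)) = -21*(-2*(-20)/(-20 + 3/8) - 1*(-793)) = -21*(-2*(-20)/(-20 + 3*(⅛)) + 793) = -21*(-2*(-20)/(-20 + 3/8) + 793) = -21*(-2*(-20)/(-157/8) + 793) = -21*(-2*(-20)*(-8/157) + 793) = -21*(-320/157 + 793) = -21*124181/157 = -2607801/157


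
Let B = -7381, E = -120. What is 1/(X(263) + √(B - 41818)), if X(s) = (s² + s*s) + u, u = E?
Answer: 138218/19104264723 - I*√49199/19104264723 ≈ 7.2349e-6 - 1.161e-8*I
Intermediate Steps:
u = -120
X(s) = -120 + 2*s² (X(s) = (s² + s*s) - 120 = (s² + s²) - 120 = 2*s² - 120 = -120 + 2*s²)
1/(X(263) + √(B - 41818)) = 1/((-120 + 2*263²) + √(-7381 - 41818)) = 1/((-120 + 2*69169) + √(-49199)) = 1/((-120 + 138338) + I*√49199) = 1/(138218 + I*√49199)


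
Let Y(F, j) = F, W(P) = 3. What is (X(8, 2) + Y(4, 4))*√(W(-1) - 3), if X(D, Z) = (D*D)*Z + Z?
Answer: 0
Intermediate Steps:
X(D, Z) = Z + Z*D² (X(D, Z) = D²*Z + Z = Z*D² + Z = Z + Z*D²)
(X(8, 2) + Y(4, 4))*√(W(-1) - 3) = (2*(1 + 8²) + 4)*√(3 - 3) = (2*(1 + 64) + 4)*√0 = (2*65 + 4)*0 = (130 + 4)*0 = 134*0 = 0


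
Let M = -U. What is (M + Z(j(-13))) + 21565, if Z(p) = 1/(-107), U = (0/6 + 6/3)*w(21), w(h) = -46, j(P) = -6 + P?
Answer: 2317298/107 ≈ 21657.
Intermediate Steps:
U = -92 (U = (0/6 + 6/3)*(-46) = (0*(⅙) + 6*(⅓))*(-46) = (0 + 2)*(-46) = 2*(-46) = -92)
Z(p) = -1/107
M = 92 (M = -1*(-92) = 92)
(M + Z(j(-13))) + 21565 = (92 - 1/107) + 21565 = 9843/107 + 21565 = 2317298/107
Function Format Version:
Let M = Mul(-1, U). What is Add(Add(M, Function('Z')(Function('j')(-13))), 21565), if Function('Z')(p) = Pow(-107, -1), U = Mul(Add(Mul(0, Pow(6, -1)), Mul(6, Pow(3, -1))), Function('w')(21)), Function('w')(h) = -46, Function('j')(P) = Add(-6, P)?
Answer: Rational(2317298, 107) ≈ 21657.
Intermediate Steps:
U = -92 (U = Mul(Add(Mul(0, Pow(6, -1)), Mul(6, Pow(3, -1))), -46) = Mul(Add(Mul(0, Rational(1, 6)), Mul(6, Rational(1, 3))), -46) = Mul(Add(0, 2), -46) = Mul(2, -46) = -92)
Function('Z')(p) = Rational(-1, 107)
M = 92 (M = Mul(-1, -92) = 92)
Add(Add(M, Function('Z')(Function('j')(-13))), 21565) = Add(Add(92, Rational(-1, 107)), 21565) = Add(Rational(9843, 107), 21565) = Rational(2317298, 107)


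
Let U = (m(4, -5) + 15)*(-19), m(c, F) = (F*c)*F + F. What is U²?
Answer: 4368100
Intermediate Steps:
m(c, F) = F + c*F² (m(c, F) = c*F² + F = F + c*F²)
U = -2090 (U = (-5*(1 - 5*4) + 15)*(-19) = (-5*(1 - 20) + 15)*(-19) = (-5*(-19) + 15)*(-19) = (95 + 15)*(-19) = 110*(-19) = -2090)
U² = (-2090)² = 4368100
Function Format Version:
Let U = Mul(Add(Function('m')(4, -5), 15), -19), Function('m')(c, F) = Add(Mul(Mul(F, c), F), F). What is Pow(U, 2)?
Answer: 4368100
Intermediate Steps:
Function('m')(c, F) = Add(F, Mul(c, Pow(F, 2))) (Function('m')(c, F) = Add(Mul(c, Pow(F, 2)), F) = Add(F, Mul(c, Pow(F, 2))))
U = -2090 (U = Mul(Add(Mul(-5, Add(1, Mul(-5, 4))), 15), -19) = Mul(Add(Mul(-5, Add(1, -20)), 15), -19) = Mul(Add(Mul(-5, -19), 15), -19) = Mul(Add(95, 15), -19) = Mul(110, -19) = -2090)
Pow(U, 2) = Pow(-2090, 2) = 4368100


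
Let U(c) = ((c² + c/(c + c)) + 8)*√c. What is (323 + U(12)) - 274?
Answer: 49 + 305*√3 ≈ 577.28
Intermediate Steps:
U(c) = √c*(17/2 + c²) (U(c) = ((c² + c/((2*c))) + 8)*√c = ((c² + (1/(2*c))*c) + 8)*√c = ((c² + ½) + 8)*√c = ((½ + c²) + 8)*√c = (17/2 + c²)*√c = √c*(17/2 + c²))
(323 + U(12)) - 274 = (323 + √12*(17/2 + 12²)) - 274 = (323 + (2*√3)*(17/2 + 144)) - 274 = (323 + (2*√3)*(305/2)) - 274 = (323 + 305*√3) - 274 = 49 + 305*√3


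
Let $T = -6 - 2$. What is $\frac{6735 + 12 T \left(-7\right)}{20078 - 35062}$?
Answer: $- \frac{7407}{14984} \approx -0.49433$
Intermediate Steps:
$T = -8$ ($T = -6 - 2 = -8$)
$\frac{6735 + 12 T \left(-7\right)}{20078 - 35062} = \frac{6735 + 12 \left(-8\right) \left(-7\right)}{20078 - 35062} = \frac{6735 - -672}{-14984} = \left(6735 + 672\right) \left(- \frac{1}{14984}\right) = 7407 \left(- \frac{1}{14984}\right) = - \frac{7407}{14984}$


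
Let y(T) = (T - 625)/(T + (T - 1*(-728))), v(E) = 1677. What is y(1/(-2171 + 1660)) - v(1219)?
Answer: -312086719/186003 ≈ -1677.9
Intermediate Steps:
y(T) = (-625 + T)/(728 + 2*T) (y(T) = (-625 + T)/(T + (T + 728)) = (-625 + T)/(T + (728 + T)) = (-625 + T)/(728 + 2*T))
y(1/(-2171 + 1660)) - v(1219) = (-625 + 1/(-2171 + 1660))/(2*(364 + 1/(-2171 + 1660))) - 1*1677 = (-625 + 1/(-511))/(2*(364 + 1/(-511))) - 1677 = (-625 - 1/511)/(2*(364 - 1/511)) - 1677 = (½)*(-319376/511)/(186003/511) - 1677 = (½)*(511/186003)*(-319376/511) - 1677 = -159688/186003 - 1677 = -312086719/186003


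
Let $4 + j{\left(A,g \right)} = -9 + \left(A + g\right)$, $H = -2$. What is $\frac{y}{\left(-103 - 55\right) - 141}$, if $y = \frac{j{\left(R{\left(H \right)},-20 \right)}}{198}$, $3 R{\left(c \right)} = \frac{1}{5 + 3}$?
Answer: $\frac{791}{1420848} \approx 0.00055671$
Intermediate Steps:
$R{\left(c \right)} = \frac{1}{24}$ ($R{\left(c \right)} = \frac{1}{3 \left(5 + 3\right)} = \frac{1}{3 \cdot 8} = \frac{1}{3} \cdot \frac{1}{8} = \frac{1}{24}$)
$j{\left(A,g \right)} = -13 + A + g$ ($j{\left(A,g \right)} = -4 - \left(9 - A - g\right) = -4 + \left(-9 + A + g\right) = -13 + A + g$)
$y = - \frac{791}{4752}$ ($y = \frac{-13 + \frac{1}{24} - 20}{198} = \left(- \frac{791}{24}\right) \frac{1}{198} = - \frac{791}{4752} \approx -0.16646$)
$\frac{y}{\left(-103 - 55\right) - 141} = - \frac{791}{4752 \left(\left(-103 - 55\right) - 141\right)} = - \frac{791}{4752 \left(-158 - 141\right)} = - \frac{791}{4752 \left(-299\right)} = \left(- \frac{791}{4752}\right) \left(- \frac{1}{299}\right) = \frac{791}{1420848}$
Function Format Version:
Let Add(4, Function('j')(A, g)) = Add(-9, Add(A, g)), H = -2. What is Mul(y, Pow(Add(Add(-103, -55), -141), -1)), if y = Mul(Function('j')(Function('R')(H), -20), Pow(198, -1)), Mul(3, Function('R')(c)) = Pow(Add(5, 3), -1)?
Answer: Rational(791, 1420848) ≈ 0.00055671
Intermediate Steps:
Function('R')(c) = Rational(1, 24) (Function('R')(c) = Mul(Rational(1, 3), Pow(Add(5, 3), -1)) = Mul(Rational(1, 3), Pow(8, -1)) = Mul(Rational(1, 3), Rational(1, 8)) = Rational(1, 24))
Function('j')(A, g) = Add(-13, A, g) (Function('j')(A, g) = Add(-4, Add(-9, Add(A, g))) = Add(-4, Add(-9, A, g)) = Add(-13, A, g))
y = Rational(-791, 4752) (y = Mul(Add(-13, Rational(1, 24), -20), Pow(198, -1)) = Mul(Rational(-791, 24), Rational(1, 198)) = Rational(-791, 4752) ≈ -0.16646)
Mul(y, Pow(Add(Add(-103, -55), -141), -1)) = Mul(Rational(-791, 4752), Pow(Add(Add(-103, -55), -141), -1)) = Mul(Rational(-791, 4752), Pow(Add(-158, -141), -1)) = Mul(Rational(-791, 4752), Pow(-299, -1)) = Mul(Rational(-791, 4752), Rational(-1, 299)) = Rational(791, 1420848)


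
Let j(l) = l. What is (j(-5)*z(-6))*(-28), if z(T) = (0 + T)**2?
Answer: 5040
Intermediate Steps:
z(T) = T**2
(j(-5)*z(-6))*(-28) = -5*(-6)**2*(-28) = -5*36*(-28) = -180*(-28) = 5040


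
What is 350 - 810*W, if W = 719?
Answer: -582040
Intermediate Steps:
350 - 810*W = 350 - 810*719 = 350 - 582390 = -582040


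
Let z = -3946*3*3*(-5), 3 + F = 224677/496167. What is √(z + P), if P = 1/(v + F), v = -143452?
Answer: √224902349926118083469454261/35588706154 ≈ 421.39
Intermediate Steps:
F = -1263824/496167 (F = -3 + 224677/496167 = -1263824/496167 ≈ -2.5472)
z = 177570 (z = -35514*(-5) = -3946*(-45) = 177570)
P = -496167/71177412308 (P = 1/(-143452 - 1263824/496167) = 1/(-71177412308/496167) = -496167/71177412308 ≈ -6.9708e-6)
√(z + P) = √(177570 - 496167/71177412308) = √(12638973103035393/71177412308) = √224902349926118083469454261/35588706154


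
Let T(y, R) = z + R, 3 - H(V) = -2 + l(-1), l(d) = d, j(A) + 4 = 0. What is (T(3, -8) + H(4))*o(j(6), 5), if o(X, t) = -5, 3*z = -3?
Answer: 15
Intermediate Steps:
z = -1 (z = (1/3)*(-3) = -1)
j(A) = -4 (j(A) = -4 + 0 = -4)
H(V) = 6 (H(V) = 3 - (-2 - 1) = 3 - 1*(-3) = 3 + 3 = 6)
T(y, R) = -1 + R
(T(3, -8) + H(4))*o(j(6), 5) = ((-1 - 8) + 6)*(-5) = (-9 + 6)*(-5) = -3*(-5) = 15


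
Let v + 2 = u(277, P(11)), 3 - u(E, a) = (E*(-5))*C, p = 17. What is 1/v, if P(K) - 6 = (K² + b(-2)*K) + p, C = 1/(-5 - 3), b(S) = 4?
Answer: -8/1377 ≈ -0.0058097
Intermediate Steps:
C = -⅛ (C = 1/(-8) = -⅛ ≈ -0.12500)
P(K) = 23 + K² + 4*K (P(K) = 6 + ((K² + 4*K) + 17) = 6 + (17 + K² + 4*K) = 23 + K² + 4*K)
u(E, a) = 3 - 5*E/8 (u(E, a) = 3 - E*(-5)*(-1)/8 = 3 - (-5*E)*(-1)/8 = 3 - 5*E/8)
v = -1377/8 (v = -2 + (3 - 5/8*277) = -2 + (3 - 1385/8) = -2 - 1361/8 = -1377/8 ≈ -172.13)
1/v = 1/(-1377/8) = -8/1377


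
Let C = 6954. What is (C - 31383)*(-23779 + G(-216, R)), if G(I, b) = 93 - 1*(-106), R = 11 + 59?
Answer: 576035820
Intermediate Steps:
R = 70
G(I, b) = 199 (G(I, b) = 93 + 106 = 199)
(C - 31383)*(-23779 + G(-216, R)) = (6954 - 31383)*(-23779 + 199) = -24429*(-23580) = 576035820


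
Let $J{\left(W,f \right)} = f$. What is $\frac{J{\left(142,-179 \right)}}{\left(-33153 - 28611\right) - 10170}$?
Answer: $\frac{179}{71934} \approx 0.0024884$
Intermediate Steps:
$\frac{J{\left(142,-179 \right)}}{\left(-33153 - 28611\right) - 10170} = - \frac{179}{\left(-33153 - 28611\right) - 10170} = - \frac{179}{-61764 - 10170} = - \frac{179}{-71934} = \left(-179\right) \left(- \frac{1}{71934}\right) = \frac{179}{71934}$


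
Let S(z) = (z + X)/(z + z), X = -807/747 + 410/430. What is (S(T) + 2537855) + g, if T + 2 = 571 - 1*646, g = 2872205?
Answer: 1274361391211/235554 ≈ 5.4101e+6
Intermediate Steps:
T = -77 (T = -2 + (571 - 1*646) = -2 + (571 - 646) = -2 - 75 = -77)
X = -1358/10707 (X = -807*1/747 + 410*(1/430) = -269/249 + 41/43 = -1358/10707 ≈ -0.12683)
S(z) = (-1358/10707 + z)/(2*z) (S(z) = (z - 1358/10707)/(z + z) = (-1358/10707 + z)/((2*z)) = (-1358/10707 + z)*(1/(2*z)) = (-1358/10707 + z)/(2*z))
(S(T) + 2537855) + g = ((1/21414)*(-1358 + 10707*(-77))/(-77) + 2537855) + 2872205 = ((1/21414)*(-1/77)*(-1358 - 824439) + 2537855) + 2872205 = ((1/21414)*(-1/77)*(-825797) + 2537855) + 2872205 = (117971/235554 + 2537855) + 2872205 = 597802014641/235554 + 2872205 = 1274361391211/235554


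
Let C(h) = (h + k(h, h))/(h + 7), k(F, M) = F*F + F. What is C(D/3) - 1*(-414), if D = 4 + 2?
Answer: 3734/9 ≈ 414.89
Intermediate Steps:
D = 6
k(F, M) = F + F² (k(F, M) = F² + F = F + F²)
C(h) = (h + h*(1 + h))/(7 + h) (C(h) = (h + h*(1 + h))/(h + 7) = (h + h*(1 + h))/(7 + h))
C(D/3) - 1*(-414) = (6/3)*(2 + 6/3)/(7 + 6/3) - 1*(-414) = (6*(⅓))*(2 + 6*(⅓))/(7 + 6*(⅓)) + 414 = 2*(2 + 2)/(7 + 2) + 414 = 2*4/9 + 414 = 2*(⅑)*4 + 414 = 8/9 + 414 = 3734/9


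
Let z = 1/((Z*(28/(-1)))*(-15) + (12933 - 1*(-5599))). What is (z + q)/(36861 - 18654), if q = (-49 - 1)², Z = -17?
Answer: 28480001/207414144 ≈ 0.13731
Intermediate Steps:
q = 2500 (q = (-50)² = 2500)
z = 1/11392 (z = 1/(-476/(-1)*(-15) + (12933 - 1*(-5599))) = 1/(-476*(-1)*(-15) + (12933 + 5599)) = 1/(-17*(-28)*(-15) + 18532) = 1/(476*(-15) + 18532) = 1/(-7140 + 18532) = 1/11392 ≈ 8.7781e-5)
(z + q)/(36861 - 18654) = (1/11392 + 2500)/(36861 - 18654) = (28480001/11392)/18207 = (28480001/11392)*(1/18207) = 28480001/207414144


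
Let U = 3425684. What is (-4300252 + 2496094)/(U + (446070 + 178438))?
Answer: -300693/675032 ≈ -0.44545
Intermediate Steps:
(-4300252 + 2496094)/(U + (446070 + 178438)) = (-4300252 + 2496094)/(3425684 + (446070 + 178438)) = -1804158/(3425684 + 624508) = -1804158/4050192 = -1804158*1/4050192 = -300693/675032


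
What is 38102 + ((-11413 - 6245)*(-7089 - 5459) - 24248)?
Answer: 221586438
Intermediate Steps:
38102 + ((-11413 - 6245)*(-7089 - 5459) - 24248) = 38102 + (-17658*(-12548) - 24248) = 38102 + (221572584 - 24248) = 38102 + 221548336 = 221586438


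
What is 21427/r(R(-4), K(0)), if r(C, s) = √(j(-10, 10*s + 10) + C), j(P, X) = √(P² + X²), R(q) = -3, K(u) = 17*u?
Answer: 21427/√(-3 + 10*√2) ≈ 6419.1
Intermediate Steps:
r(C, s) = √(C + √(100 + (10 + 10*s)²)) (r(C, s) = √(√((-10)² + (10*s + 10)²) + C) = √(√(100 + (10 + 10*s)²) + C) = √(C + √(100 + (10 + 10*s)²)))
21427/r(R(-4), K(0)) = 21427/(√(-3 + 10*√(1 + (1 + 17*0)²))) = 21427/(√(-3 + 10*√(1 + (1 + 0)²))) = 21427/(√(-3 + 10*√(1 + 1²))) = 21427/(√(-3 + 10*√(1 + 1))) = 21427/(√(-3 + 10*√2)) = 21427/√(-3 + 10*√2)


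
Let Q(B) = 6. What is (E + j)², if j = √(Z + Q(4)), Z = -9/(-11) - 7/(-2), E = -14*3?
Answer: (924 - √4994)²/484 ≈ 1504.5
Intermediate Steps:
E = -42
Z = 95/22 (Z = -9*(-1/11) - 7*(-½) = 9/11 + 7/2 = 95/22 ≈ 4.3182)
j = √4994/22 (j = √(95/22 + 6) = √(227/22) = √4994/22 ≈ 3.2122)
(E + j)² = (-42 + √4994/22)²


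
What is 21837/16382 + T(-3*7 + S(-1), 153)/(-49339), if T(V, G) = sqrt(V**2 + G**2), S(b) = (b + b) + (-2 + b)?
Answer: 21837/16382 - sqrt(24085)/49339 ≈ 1.3298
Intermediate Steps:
S(b) = -2 + 3*b (S(b) = 2*b + (-2 + b) = -2 + 3*b)
T(V, G) = sqrt(G**2 + V**2)
21837/16382 + T(-3*7 + S(-1), 153)/(-49339) = 21837/16382 + sqrt(153**2 + (-3*7 + (-2 + 3*(-1)))**2)/(-49339) = 21837*(1/16382) + sqrt(23409 + (-21 + (-2 - 3))**2)*(-1/49339) = 21837/16382 + sqrt(23409 + (-21 - 5)**2)*(-1/49339) = 21837/16382 + sqrt(23409 + (-26)**2)*(-1/49339) = 21837/16382 + sqrt(23409 + 676)*(-1/49339) = 21837/16382 + sqrt(24085)*(-1/49339) = 21837/16382 - sqrt(24085)/49339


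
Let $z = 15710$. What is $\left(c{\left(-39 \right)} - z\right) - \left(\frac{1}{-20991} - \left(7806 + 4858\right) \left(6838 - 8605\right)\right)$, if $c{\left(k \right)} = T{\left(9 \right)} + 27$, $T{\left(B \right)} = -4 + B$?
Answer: $- \frac{470050749305}{20991} \approx -2.2393 \cdot 10^{7}$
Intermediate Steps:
$c{\left(k \right)} = 32$ ($c{\left(k \right)} = \left(-4 + 9\right) + 27 = 5 + 27 = 32$)
$\left(c{\left(-39 \right)} - z\right) - \left(\frac{1}{-20991} - \left(7806 + 4858\right) \left(6838 - 8605\right)\right) = \left(32 - 15710\right) - \left(\frac{1}{-20991} - \left(7806 + 4858\right) \left(6838 - 8605\right)\right) = \left(32 - 15710\right) - \left(- \frac{1}{20991} - 12664 \left(-1767\right)\right) = -15678 - \left(- \frac{1}{20991} - -22377288\right) = -15678 - \left(- \frac{1}{20991} + 22377288\right) = -15678 - \frac{469721652407}{20991} = - \frac{470050749305}{20991}$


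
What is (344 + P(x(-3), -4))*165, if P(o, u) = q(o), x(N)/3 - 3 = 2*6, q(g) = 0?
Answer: 56760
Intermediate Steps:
x(N) = 45 (x(N) = 9 + 3*(2*6) = 9 + 3*12 = 9 + 36 = 45)
P(o, u) = 0
(344 + P(x(-3), -4))*165 = (344 + 0)*165 = 344*165 = 56760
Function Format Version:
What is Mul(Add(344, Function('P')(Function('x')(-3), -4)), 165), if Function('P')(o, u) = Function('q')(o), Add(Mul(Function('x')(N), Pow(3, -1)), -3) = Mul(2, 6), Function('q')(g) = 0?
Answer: 56760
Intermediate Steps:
Function('x')(N) = 45 (Function('x')(N) = Add(9, Mul(3, Mul(2, 6))) = Add(9, Mul(3, 12)) = Add(9, 36) = 45)
Function('P')(o, u) = 0
Mul(Add(344, Function('P')(Function('x')(-3), -4)), 165) = Mul(Add(344, 0), 165) = Mul(344, 165) = 56760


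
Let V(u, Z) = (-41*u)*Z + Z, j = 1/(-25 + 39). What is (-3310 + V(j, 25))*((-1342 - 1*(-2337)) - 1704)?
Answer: 33333635/14 ≈ 2.3810e+6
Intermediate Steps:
j = 1/14 ≈ 0.071429
V(u, Z) = Z - 41*Z*u (V(u, Z) = -41*Z*u + Z = Z - 41*Z*u)
(-3310 + V(j, 25))*((-1342 - 1*(-2337)) - 1704) = (-3310 + 25*(1 - 41*1/14))*((-1342 - 1*(-2337)) - 1704) = (-3310 + 25*(1 - 41/14))*((-1342 + 2337) - 1704) = (-3310 + 25*(-27/14))*(995 - 1704) = (-3310 - 675/14)*(-709) = -47015/14*(-709) = 33333635/14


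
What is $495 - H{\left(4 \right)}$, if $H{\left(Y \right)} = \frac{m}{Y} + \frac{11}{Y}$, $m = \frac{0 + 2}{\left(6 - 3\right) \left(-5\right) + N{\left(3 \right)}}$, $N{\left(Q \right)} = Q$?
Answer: $\frac{11815}{24} \approx 492.29$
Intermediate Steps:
$m = - \frac{1}{6}$ ($m = \frac{0 + 2}{\left(6 - 3\right) \left(-5\right) + 3} = \frac{2}{3 \left(-5\right) + 3} = \frac{2}{-15 + 3} = \frac{2}{-12} = 2 \left(- \frac{1}{12}\right) = - \frac{1}{6} \approx -0.16667$)
$H{\left(Y \right)} = \frac{65}{6 Y}$ ($H{\left(Y \right)} = - \frac{1}{6 Y} + \frac{11}{Y} = \frac{65}{6 Y}$)
$495 - H{\left(4 \right)} = 495 - \frac{65}{6 \cdot 4} = 495 - \frac{65}{6} \cdot \frac{1}{4} = 495 - \frac{65}{24} = \frac{11815}{24}$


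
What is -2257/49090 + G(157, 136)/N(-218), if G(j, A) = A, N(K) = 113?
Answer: 6421199/5547170 ≈ 1.1576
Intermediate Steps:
-2257/49090 + G(157, 136)/N(-218) = -2257/49090 + 136/113 = 6421199/5547170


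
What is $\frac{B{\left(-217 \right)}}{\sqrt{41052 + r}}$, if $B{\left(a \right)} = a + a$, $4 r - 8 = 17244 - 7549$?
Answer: $- \frac{868 \sqrt{173911}}{173911} \approx -2.0814$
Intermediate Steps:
$r = \frac{9703}{4}$ ($r = 2 + \frac{17244 - 7549}{4} = 2 + \frac{1}{4} \cdot 9695 = 2 + \frac{9695}{4} = \frac{9703}{4} \approx 2425.8$)
$B{\left(a \right)} = 2 a$
$\frac{B{\left(-217 \right)}}{\sqrt{41052 + r}} = \frac{2 \left(-217\right)}{\sqrt{41052 + \frac{9703}{4}}} = - \frac{434}{\sqrt{\frac{173911}{4}}} = - \frac{434}{\frac{1}{2} \sqrt{173911}} = - 434 \frac{2 \sqrt{173911}}{173911} = - \frac{868 \sqrt{173911}}{173911}$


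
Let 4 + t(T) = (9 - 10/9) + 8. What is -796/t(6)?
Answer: -7164/107 ≈ -66.953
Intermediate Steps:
t(T) = 107/9 (t(T) = -4 + ((9 - 10/9) + 8) = -4 + (71/9 + 8) = -4 + 143/9 = 107/9)
-796/t(6) = -796/107/9 = -796*9/107 = -7164/107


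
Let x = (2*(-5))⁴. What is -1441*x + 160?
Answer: -14409840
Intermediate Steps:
x = 10000 (x = (-10)⁴ = 10000)
-1441*x + 160 = -1441*10000 + 160 = -14410000 + 160 = -14409840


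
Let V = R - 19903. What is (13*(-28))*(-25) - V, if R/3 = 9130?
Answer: 1613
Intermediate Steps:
R = 27390 (R = 3*9130 = 27390)
V = 7487 (V = 27390 - 19903 = 7487)
(13*(-28))*(-25) - V = (13*(-28))*(-25) - 1*7487 = -364*(-25) - 7487 = 9100 - 7487 = 1613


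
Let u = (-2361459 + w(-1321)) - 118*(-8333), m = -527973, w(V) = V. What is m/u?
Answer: 527973/1379486 ≈ 0.38273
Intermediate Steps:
u = -1379486 (u = (-2361459 - 1321) - 118*(-8333) = -2362780 + 983294 = -1379486)
m/u = -527973/(-1379486) = -527973*(-1/1379486) = 527973/1379486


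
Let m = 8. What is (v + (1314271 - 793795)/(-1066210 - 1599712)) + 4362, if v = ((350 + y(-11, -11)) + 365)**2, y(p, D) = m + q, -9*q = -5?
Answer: 56996679479548/107969841 ≈ 5.2789e+5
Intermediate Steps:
q = 5/9 (q = -1/9*(-5) = 5/9 ≈ 0.55556)
y(p, D) = 77/9 (y(p, D) = 8 + 5/9 = 77/9)
v = 42406144/81 (v = ((350 + 77/9) + 365)**2 = (3227/9 + 365)**2 = (6512/9)**2 = 42406144/81 ≈ 5.2353e+5)
(v + (1314271 - 793795)/(-1066210 - 1599712)) + 4362 = (42406144/81 + (1314271 - 793795)/(-1066210 - 1599712)) + 4362 = (42406144/81 + 520476/(-2665922)) + 4362 = (42406144/81 + 520476*(-1/2665922)) + 4362 = (42406144/81 - 260238/1332961) + 4362 = 56525715033106/107969841 + 4362 = 56996679479548/107969841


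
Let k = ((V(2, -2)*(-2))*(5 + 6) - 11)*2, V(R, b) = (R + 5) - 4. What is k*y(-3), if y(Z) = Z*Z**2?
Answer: 4158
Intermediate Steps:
V(R, b) = 1 + R (V(R, b) = (5 + R) - 4 = 1 + R)
y(Z) = Z**3
k = -154 (k = (((1 + 2)*(-2))*(5 + 6) - 11)*2 = ((3*(-2))*11 - 11)*2 = (-6*11 - 11)*2 = (-66 - 11)*2 = -77*2 = -154)
k*y(-3) = -154*(-3)**3 = -154*(-27) = 4158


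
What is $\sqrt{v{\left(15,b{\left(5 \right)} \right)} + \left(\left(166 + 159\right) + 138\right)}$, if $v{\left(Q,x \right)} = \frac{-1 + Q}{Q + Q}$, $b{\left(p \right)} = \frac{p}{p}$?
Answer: $\frac{2 \sqrt{26070}}{15} \approx 21.528$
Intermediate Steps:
$b{\left(p \right)} = 1$
$v{\left(Q,x \right)} = \frac{-1 + Q}{2 Q}$
$\sqrt{v{\left(15,b{\left(5 \right)} \right)} + \left(\left(166 + 159\right) + 138\right)} = \sqrt{\frac{-1 + 15}{2 \cdot 15} + \left(\left(166 + 159\right) + 138\right)} = \sqrt{\frac{1}{2} \cdot \frac{1}{15} \cdot 14 + \left(325 + 138\right)} = \sqrt{\frac{7}{15} + 463} = \sqrt{\frac{6952}{15}} = \frac{2 \sqrt{26070}}{15}$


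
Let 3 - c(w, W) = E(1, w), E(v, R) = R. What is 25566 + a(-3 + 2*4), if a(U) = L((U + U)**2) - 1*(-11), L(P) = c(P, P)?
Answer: 25480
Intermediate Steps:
c(w, W) = 3 - w
L(P) = 3 - P
a(U) = 14 - 4*U**2 (a(U) = (3 - (U + U)**2) - 1*(-11) = (3 - (2*U)**2) + 11 = (3 - 4*U**2) + 11 = 14 - 4*U**2)
25566 + a(-3 + 2*4) = 25566 + (14 - 4*(-3 + 2*4)**2) = 25566 + (14 - 4*(-3 + 8)**2) = 25566 + (14 - 4*5**2) = 25566 + (14 - 4*25) = 25566 + (14 - 100) = 25566 - 86 = 25480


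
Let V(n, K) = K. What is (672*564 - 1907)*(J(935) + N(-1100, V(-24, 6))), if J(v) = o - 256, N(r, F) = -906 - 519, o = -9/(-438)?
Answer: -92549258723/146 ≈ -6.3390e+8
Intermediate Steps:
o = 3/146 (o = -9*(-1/438) = 3/146 ≈ 0.020548)
N(r, F) = -1425
J(v) = -37373/146 (J(v) = 3/146 - 256 = -37373/146)
(672*564 - 1907)*(J(935) + N(-1100, V(-24, 6))) = (672*564 - 1907)*(-37373/146 - 1425) = (379008 - 1907)*(-245423/146) = 377101*(-245423/146) = -92549258723/146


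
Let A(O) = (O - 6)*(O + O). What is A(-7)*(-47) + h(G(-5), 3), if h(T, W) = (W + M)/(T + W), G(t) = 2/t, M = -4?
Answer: -111207/13 ≈ -8554.4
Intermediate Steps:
A(O) = 2*O*(-6 + O) (A(O) = (-6 + O)*(2*O) = 2*O*(-6 + O))
h(T, W) = (-4 + W)/(T + W) (h(T, W) = (W - 4)/(T + W) = (-4 + W)/(T + W))
A(-7)*(-47) + h(G(-5), 3) = (2*(-7)*(-6 - 7))*(-47) + (-4 + 3)/(2/(-5) + 3) = (2*(-7)*(-13))*(-47) - 1/(2*(-⅕) + 3) = 182*(-47) - 1/(-⅖ + 3) = -8554 - 1/(13/5) = -8554 + (5/13)*(-1) = -8554 - 5/13 = -111207/13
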